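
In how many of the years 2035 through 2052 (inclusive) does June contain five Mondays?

5

June has 30 days; it has five Mondays when Monday falls among the first (month-length − 28) days — i.e. when June 1 is one of Monday/Sunday.
June 1 by year: 2035:Fri 2036:Sun✓ 2037:Mon✓ 2038:Tue 2039:Wed 2040:Fri 2041:Sat 2042:Sun✓ 2043:Mon✓ 2044:Wed 2045:Thu 2046:Fri 2047:Sat 2048:Mon✓ 2049:Tue 2050:Wed 2051:Thu 2052:Sat
Years with five Mondays: 2036, 2037, 2042, 2043, 2048 → 5.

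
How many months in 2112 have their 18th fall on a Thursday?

Check the 18th of each month of 2112: Jan 18: Mon, Feb 18: Thu, Mar 18: Fri, Apr 18: Mon, May 18: Wed, Jun 18: Sat, Jul 18: Mon, Aug 18: Thu, Sep 18: Sun, Oct 18: Tue, Nov 18: Fri, Dec 18: Sun.
Thursday occurs in February, August — 2 months.

2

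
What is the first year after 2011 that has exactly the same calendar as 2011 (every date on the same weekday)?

Two years share a calendar iff Jan 1 falls on the same weekday and both are leap or both are common. 2011: Jan 1 is Saturday, common year.
2012: Jan 1 Sunday, leap
2013: Jan 1 Tuesday, common
2014: Jan 1 Wednesday, common
2015: Jan 1 Thursday, common
2016: Jan 1 Friday, leap
2017: Jan 1 Sunday, common
2018: Jan 1 Monday, common
2019: Jan 1 Tuesday, common
2020: Jan 1 Wednesday, leap
2021: Jan 1 Friday, common
2022: Jan 1 Saturday, common
2022 matches on both conditions.

2022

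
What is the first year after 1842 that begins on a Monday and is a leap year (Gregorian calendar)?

Jan 1 advances by 2 weekdays after a leap year and by 1 after a common year.
1842: Jan 1 is Saturday.
1843: Sunday
1844: Monday (leap)
1844 begins on a Monday and is a leap year.

1844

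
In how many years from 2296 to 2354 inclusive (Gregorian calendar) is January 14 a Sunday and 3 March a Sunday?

Check each year's weekday for January 14 and 3 March:
  2296: Tue/Tue  2297: Thu/Wed  2298: Fri/Thu  2299: Sat/Fri  2300: Sun/Sat  2301: Mon/Sun  2302: Tue/Mon  2303: Wed/Tue  2304: Thu/Thu  2305: Sat/Fri  2306: Sun/Sat  2307: Mon/Sun  2308: Tue/Tue  2309: Thu/Wed  …(31 more)…  2341: Tue/Mon  2342: Wed/Tue  2343: Thu/Wed  2344: Fri/Fri  2345: Sun/Sat  2346: Mon/Sun  2347: Tue/Mon  2348: Wed/Wed  2349: Fri/Thu  2350: Sat/Fri  2351: Sun/Sat  2352: Mon/Mon  2353: Wed/Tue  2354: Thu/Wed
Both conditions hold in: 2312, 2340 — 2.

2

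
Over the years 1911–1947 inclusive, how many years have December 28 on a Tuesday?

Track December 28's weekday year by year (advancing +1, or +2 across a Feb 29):
  1911: Thu  1912: Sat (+2)  1913: Sun (+1)  1914: Mon (+1)  1915: Tue (+1) ✓
  1916: Thu (+2)  1917: Fri (+1)  1918: Sat (+1)  1919: Sun (+1)  1920: Tue (+2) ✓
  1921: Wed (+1)  1922: Thu (+1)  1923: Fri (+1)  1924: Sun (+2)  … (9 more years) …
  1934: Fri (+1)  1935: Sat (+1)  1936: Mon (+2)  1937: Tue (+1) ✓  1938: Wed (+1)
  1939: Thu (+1)  1940: Sat (+2)  1941: Sun (+1)  1942: Mon (+1)  1943: Tue (+1) ✓
  1944: Thu (+2)  1945: Fri (+1)  1946: Sat (+1)  1947: Sun (+1)
Tuesday years: 1915, 1920, 1926, 1937, 1943 — 5 in total.

5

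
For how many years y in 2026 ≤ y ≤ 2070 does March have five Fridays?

19

March has 31 days; it has five Fridays when Friday falls among the first (month-length − 28) days — i.e. when March 1 is one of Friday/Thursday/Wednesday.
March 1 by year: 2026:Sun 2027:Mon 2028:Wed✓ 2029:Thu✓ 2030:Fri✓ 2031:Sat 2032:Mon 2033:Tue 2034:Wed✓ 2035:Thu✓ 2036:Sat 2037:Sun 2038:Mon 2039:Tue 2040:Thu✓ …(15 more)… 2056:Wed✓ 2057:Thu✓ 2058:Fri✓ 2059:Sat 2060:Mon 2061:Tue 2062:Wed✓ 2063:Thu✓ 2064:Sat 2065:Sun 2066:Mon 2067:Tue 2068:Thu✓ 2069:Fri✓ 2070:Sat
Years with five Fridays: 2028, 2029, 2030, 2034, 2035, 2040, 2041, 2045, 2046, 2047, 2051, 2052, 2056, 2057, 2058, 2062, 2063, 2068, 2069 → 19.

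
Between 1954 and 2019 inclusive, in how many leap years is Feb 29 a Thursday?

2

Leap years in 1954–2019: 16 of them.
Feb 29 weekday advances by 5 (mod 7) from one leap year to the next four years later (or differs when a century non-leap intervenes).
Leap-day weekdays: 1956:Wed 1960:Mon 1964:Sat 1968:Thu✓ 1972:Tue 1976:Sun 1980:Fri 1984:Wed 1988:Mon 1992:Sat 1996:Thu✓ 2000:Tue 2004:Sun 2008:Fri 2012:Wed 2016:Mon
Thursday: 1968, 1996 → 2.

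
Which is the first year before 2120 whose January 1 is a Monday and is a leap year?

2080

Jan 1 advances by 2 weekdays after a leap year and by 1 after a common year.
2120: Jan 1 is Monday (leap).
2119: Sunday
2118: Saturday
2117: Friday
2116: Wednesday (leap)
2115: Tuesday
2114: Monday
2113: Sunday
2112: Friday (leap)
2111: Thursday
2110: Wednesday
2109: Tuesday
2108: Sunday (leap)
2107: Saturday
2106: Friday
2105: Thursday
2104: Tuesday (leap)
2103: Monday
2102: Sunday
2101: Saturday
2100: Friday
2099: Thursday
2098: Wednesday
2097: Tuesday
2096: Sunday (leap)
2095: Saturday
2094: Friday
2093: Thursday
2092: Tuesday (leap)
2091: Monday
2090: Sunday
2089: Saturday
2088: Thursday (leap)
2087: Wednesday
2086: Tuesday
2085: Monday
2084: Saturday (leap)
2083: Friday
2082: Thursday
2081: Wednesday
2080: Monday (leap)
2080 begins on a Monday and is a leap year.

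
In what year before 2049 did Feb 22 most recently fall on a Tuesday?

From one year to the next, a fixed date's weekday advances by 1, or by 2 when a Feb 29 lies between the two dates.
2049: February 22 is Monday.
2048: Saturday (−2)
2047: Friday (−1)
2046: Thursday (−1)
2045: Wednesday (−1)
2044: Monday (−2)
2043: Sunday (−1)
2042: Saturday (−1)
2041: Friday (−1)
2040: Wednesday (−2)
2039: Tuesday (−1)
Feb 22 falls on a Tuesday in 2039.

2039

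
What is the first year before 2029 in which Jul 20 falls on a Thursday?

From one year to the next, a fixed date's weekday advances by 1, or by 2 when a Feb 29 lies between the two dates.
2029: July 20 is Friday.
2028: Thursday (−1)
Jul 20 falls on a Thursday in 2028.

2028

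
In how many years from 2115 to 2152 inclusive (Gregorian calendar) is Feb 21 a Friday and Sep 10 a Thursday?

Check each year's weekday for Feb 21 and Sep 10:
  2115: Thu/Tue  2116: Fri/Thu ✓  2117: Sun/Fri  2118: Mon/Sat  2119: Tue/Sun  2120: Wed/Tue  2121: Fri/Wed  2122: Sat/Thu  2123: Sun/Fri  2124: Mon/Sun  2125: Wed/Mon  2126: Thu/Tue  2127: Fri/Wed  2128: Sat/Fri  …(10 more)…  2139: Sat/Thu  2140: Sun/Sat  2141: Tue/Sun  2142: Wed/Mon  2143: Thu/Tue  2144: Fri/Thu ✓  2145: Sun/Fri  2146: Mon/Sat  2147: Tue/Sun  2148: Wed/Tue  2149: Fri/Wed  2150: Sat/Thu  2151: Sun/Fri  2152: Mon/Sun
Both conditions hold in: 2116, 2144 — 2.

2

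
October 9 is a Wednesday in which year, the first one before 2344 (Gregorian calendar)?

From one year to the next, a fixed date's weekday advances by 1, or by 2 when a Feb 29 lies between the two dates.
2344: October 9 is Monday.
2343: Saturday (−2)
2342: Friday (−1)
2341: Thursday (−1)
2340: Wednesday (−1)
October 9 falls on a Wednesday in 2340.

2340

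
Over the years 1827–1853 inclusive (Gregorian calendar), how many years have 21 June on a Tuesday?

4

Track 21 June's weekday year by year (advancing +1, or +2 across a Feb 29):
  1827: Thu  1828: Sat (+2)  1829: Sun (+1)  1830: Mon (+1)  1831: Tue (+1) ✓
  1832: Thu (+2)  1833: Fri (+1)  1834: Sat (+1)  1835: Sun (+1)  1836: Tue (+2) ✓
  1837: Wed (+1)  1838: Thu (+1)  1839: Fri (+1)  1840: Sun (+2)  1841: Mon (+1)
  1842: Tue (+1) ✓  1843: Wed (+1)  1844: Fri (+2)  1845: Sat (+1)  1846: Sun (+1)
  1847: Mon (+1)  1848: Wed (+2)  1849: Thu (+1)  1850: Fri (+1)  1851: Sat (+1)
  1852: Mon (+2)  1853: Tue (+1) ✓
Tuesday years: 1831, 1836, 1842, 1853 — 4 in total.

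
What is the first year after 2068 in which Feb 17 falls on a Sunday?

From one year to the next, a fixed date's weekday advances by 1, or by 2 when a Feb 29 lies between the two dates.
2068: February 17 is Friday.
2069: Sunday (+2)
Feb 17 falls on a Sunday in 2069.

2069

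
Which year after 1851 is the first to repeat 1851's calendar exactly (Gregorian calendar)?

Two years share a calendar iff Jan 1 falls on the same weekday and both are leap or both are common. 1851: Jan 1 is Wednesday, common year.
1852: Jan 1 Thursday, leap
1853: Jan 1 Saturday, common
1854: Jan 1 Sunday, common
1855: Jan 1 Monday, common
1856: Jan 1 Tuesday, leap
1857: Jan 1 Thursday, common
1858: Jan 1 Friday, common
1859: Jan 1 Saturday, common
1860: Jan 1 Sunday, leap
1861: Jan 1 Tuesday, common
1862: Jan 1 Wednesday, common
1862 matches on both conditions.

1862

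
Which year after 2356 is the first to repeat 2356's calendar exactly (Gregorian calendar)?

Two years share a calendar iff Jan 1 falls on the same weekday and both are leap or both are common. 2356: Jan 1 is Sunday, leap year.
2357: Jan 1 Tuesday, common
2358: Jan 1 Wednesday, common
2359: Jan 1 Thursday, common
2360: Jan 1 Friday, leap
2361: Jan 1 Sunday, common
2362: Jan 1 Monday, common
2363: Jan 1 Tuesday, common
2364: Jan 1 Wednesday, leap
2365: Jan 1 Friday, common
2366: Jan 1 Saturday, common
2367: Jan 1 Sunday, common
2368: Jan 1 Monday, leap
2369: Jan 1 Wednesday, common
2370: Jan 1 Thursday, common
2371: Jan 1 Friday, common
2372: Jan 1 Saturday, leap
2373: Jan 1 Monday, common
2374: Jan 1 Tuesday, common
2375: Jan 1 Wednesday, common
2376: Jan 1 Thursday, leap
2377: Jan 1 Saturday, common
2378: Jan 1 Sunday, common
2379: Jan 1 Monday, common
2380: Jan 1 Tuesday, leap
2381: Jan 1 Thursday, common
2382: Jan 1 Friday, common
2383: Jan 1 Saturday, common
2384: Jan 1 Sunday, leap
2384 matches on both conditions.

2384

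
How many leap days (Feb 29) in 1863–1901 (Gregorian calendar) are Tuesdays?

Leap years in 1863–1901: 9 of them.
Feb 29 weekday advances by 5 (mod 7) from one leap year to the next four years later (or differs when a century non-leap intervenes).
Leap-day weekdays: 1864:Mon 1868:Sat 1872:Thu 1876:Tue✓ 1880:Sun 1884:Fri 1888:Wed 1892:Mon 1896:Sat
Tuesday: 1876 → 1.

1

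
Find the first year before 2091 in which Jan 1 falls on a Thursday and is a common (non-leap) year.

Jan 1 advances by 2 weekdays after a leap year and by 1 after a common year.
2091: Jan 1 is Monday.
2090: Sunday
2089: Saturday
2088: Thursday (leap)
2087: Wednesday
2086: Tuesday
2085: Monday
2084: Saturday (leap)
2083: Friday
2082: Thursday
2082 begins on a Thursday and is a common year.

2082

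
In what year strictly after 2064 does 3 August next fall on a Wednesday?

2067

From one year to the next, a fixed date's weekday advances by 1, or by 2 when a Feb 29 lies between the two dates.
2064: August 3 is Sunday.
2065: Monday (+1)
2066: Tuesday (+1)
2067: Wednesday (+1)
3 August falls on a Wednesday in 2067.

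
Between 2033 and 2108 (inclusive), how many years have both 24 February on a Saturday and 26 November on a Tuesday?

Check each year's weekday for 24 February and 26 November:
  2033: Thu/Sat  2034: Fri/Sun  2035: Sat/Mon  2036: Sun/Wed  2037: Tue/Thu  2038: Wed/Fri  2039: Thu/Sat  2040: Fri/Mon  2041: Sun/Tue  2042: Mon/Wed  2043: Tue/Thu  2044: Wed/Sat  2045: Fri/Sun  2046: Sat/Mon  …(48 more)…  2095: Thu/Sat  2096: Fri/Mon  2097: Sun/Tue  2098: Mon/Wed  2099: Tue/Thu  2100: Wed/Fri  2101: Thu/Sat  2102: Fri/Sun  2103: Sat/Mon  2104: Sun/Wed  2105: Tue/Thu  2106: Wed/Fri  2107: Thu/Sat  2108: Fri/Mon
Both conditions hold in: 2052, 2080 — 2.

2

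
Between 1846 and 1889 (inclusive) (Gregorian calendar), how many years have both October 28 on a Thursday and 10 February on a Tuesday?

2

Check each year's weekday for October 28 and 10 February:
  1846: Wed/Tue  1847: Thu/Wed  1848: Sat/Thu  1849: Sun/Sat  1850: Mon/Sun  1851: Tue/Mon  1852: Thu/Tue ✓  1853: Fri/Thu  1854: Sat/Fri  1855: Sun/Sat  1856: Tue/Sun  1857: Wed/Tue  1858: Thu/Wed  1859: Fri/Thu  …(16 more)…  1876: Sat/Thu  1877: Sun/Sat  1878: Mon/Sun  1879: Tue/Mon  1880: Thu/Tue ✓  1881: Fri/Thu  1882: Sat/Fri  1883: Sun/Sat  1884: Tue/Sun  1885: Wed/Tue  1886: Thu/Wed  1887: Fri/Thu  1888: Sun/Fri  1889: Mon/Sun
Both conditions hold in: 1852, 1880 — 2.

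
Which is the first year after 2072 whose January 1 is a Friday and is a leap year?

2112

Jan 1 advances by 2 weekdays after a leap year and by 1 after a common year.
2072: Jan 1 is Friday (leap).
2073: Sunday
2074: Monday
2075: Tuesday
2076: Wednesday (leap)
2077: Friday
2078: Saturday
2079: Sunday
2080: Monday (leap)
2081: Wednesday
2082: Thursday
2083: Friday
2084: Saturday (leap)
2085: Monday
2086: Tuesday
2087: Wednesday
2088: Thursday (leap)
2089: Saturday
2090: Sunday
2091: Monday
2092: Tuesday (leap)
2093: Thursday
2094: Friday
2095: Saturday
2096: Sunday (leap)
2097: Tuesday
2098: Wednesday
2099: Thursday
2100: Friday
2101: Saturday
2102: Sunday
2103: Monday
2104: Tuesday (leap)
2105: Thursday
2106: Friday
2107: Saturday
2108: Sunday (leap)
2109: Tuesday
2110: Wednesday
2111: Thursday
2112: Friday (leap)
2112 begins on a Friday and is a leap year.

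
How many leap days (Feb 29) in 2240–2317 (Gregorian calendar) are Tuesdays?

Leap years in 2240–2317: 19 of them.
Feb 29 weekday advances by 5 (mod 7) from one leap year to the next four years later (or differs when a century non-leap intervenes).
Leap-day weekdays: 2240:Sat 2244:Thu 2248:Tue✓ 2252:Sun 2256:Fri 2260:Wed 2264:Mon 2268:Sat 2272:Thu 2276:Tue✓ 2280:Sun 2284:Fri 2288:Wed 2292:Mon 2296:Sat 2304:Mon 2308:Sat 2312:Thu 2316:Tue✓
Tuesday: 2248, 2276, 2316 → 3.

3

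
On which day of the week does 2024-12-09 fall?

January 1, 2024 is a Monday.
December 9 is day 344 of the year, i.e. 343 days after Jan 1.
343 mod 7 = 0, so advance 0 weekdays from Monday: Monday.

Monday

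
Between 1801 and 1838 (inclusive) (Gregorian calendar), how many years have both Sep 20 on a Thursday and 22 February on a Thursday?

4

Check each year's weekday for Sep 20 and 22 February:
  1801: Sun/Sun  1802: Mon/Mon  1803: Tue/Tue  1804: Thu/Wed  1805: Fri/Fri  1806: Sat/Sat  1807: Sun/Sun  1808: Tue/Mon  1809: Wed/Wed  1810: Thu/Thu ✓  1811: Fri/Fri  1812: Sun/Sat  1813: Mon/Mon  1814: Tue/Tue  …(10 more)…  1825: Tue/Tue  1826: Wed/Wed  1827: Thu/Thu ✓  1828: Sat/Fri  1829: Sun/Sun  1830: Mon/Mon  1831: Tue/Tue  1832: Thu/Wed  1833: Fri/Fri  1834: Sat/Sat  1835: Sun/Sun  1836: Tue/Mon  1837: Wed/Wed  1838: Thu/Thu ✓
Both conditions hold in: 1810, 1821, 1827, 1838 — 4.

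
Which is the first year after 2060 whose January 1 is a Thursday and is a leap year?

2088

Jan 1 advances by 2 weekdays after a leap year and by 1 after a common year.
2060: Jan 1 is Thursday (leap).
2061: Saturday
2062: Sunday
2063: Monday
2064: Tuesday (leap)
2065: Thursday
2066: Friday
2067: Saturday
2068: Sunday (leap)
2069: Tuesday
2070: Wednesday
2071: Thursday
2072: Friday (leap)
2073: Sunday
2074: Monday
2075: Tuesday
2076: Wednesday (leap)
2077: Friday
2078: Saturday
2079: Sunday
2080: Monday (leap)
2081: Wednesday
2082: Thursday
2083: Friday
2084: Saturday (leap)
2085: Monday
2086: Tuesday
2087: Wednesday
2088: Thursday (leap)
2088 begins on a Thursday and is a leap year.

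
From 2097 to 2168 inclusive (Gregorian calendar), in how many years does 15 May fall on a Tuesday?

Track 15 May's weekday year by year (advancing +1, or +2 across a Feb 29):
  2097: Wed  2098: Thu (+1)  2099: Fri (+1)  2100: Sat (+1)  2101: Sun (+1)
  2102: Mon (+1)  2103: Tue (+1) ✓  2104: Thu (+2)  2105: Fri (+1)  2106: Sat (+1)
  2107: Sun (+1)  2108: Tue (+2) ✓  2109: Wed (+1)  2110: Thu (+1)  … (44 more years) …
  2155: Thu (+1)  2156: Sat (+2)  2157: Sun (+1)  2158: Mon (+1)  2159: Tue (+1) ✓
  2160: Thu (+2)  2161: Fri (+1)  2162: Sat (+1)  2163: Sun (+1)  2164: Tue (+2) ✓
  2165: Wed (+1)  2166: Thu (+1)  2167: Fri (+1)  2168: Sun (+2)
Tuesday years: 2103, 2108, 2114, 2125, 2131, 2136, 2142, 2153, 2159, 2164 — 10 in total.

10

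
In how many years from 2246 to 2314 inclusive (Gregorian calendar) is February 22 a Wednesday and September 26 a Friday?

0

Check each year's weekday for February 22 and September 26:
  2246: Sun/Sat  2247: Mon/Sun  2248: Tue/Tue  2249: Thu/Wed  2250: Fri/Thu  2251: Sat/Fri  2252: Sun/Sun  2253: Tue/Mon  2254: Wed/Tue  2255: Thu/Wed  2256: Fri/Fri  2257: Sun/Sat  2258: Mon/Sun  2259: Tue/Mon  …(41 more)…  2301: Fri/Thu  2302: Sat/Fri  2303: Sun/Sat  2304: Mon/Mon  2305: Wed/Tue  2306: Thu/Wed  2307: Fri/Thu  2308: Sat/Sat  2309: Mon/Sun  2310: Tue/Mon  2311: Wed/Tue  2312: Thu/Thu  2313: Sat/Fri  2314: Sun/Sat
Both conditions hold in: no year — 0.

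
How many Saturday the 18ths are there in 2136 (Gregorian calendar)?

Check the 18th of each month of 2136: Jan 18: Wed, Feb 18: Sat, Mar 18: Sun, Apr 18: Wed, May 18: Fri, Jun 18: Mon, Jul 18: Wed, Aug 18: Sat, Sep 18: Tue, Oct 18: Thu, Nov 18: Sun, Dec 18: Tue.
Saturday occurs in February, August — 2 months.

2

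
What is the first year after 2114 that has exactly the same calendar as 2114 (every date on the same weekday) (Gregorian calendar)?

Two years share a calendar iff Jan 1 falls on the same weekday and both are leap or both are common. 2114: Jan 1 is Monday, common year.
2115: Jan 1 Tuesday, common
2116: Jan 1 Wednesday, leap
2117: Jan 1 Friday, common
2118: Jan 1 Saturday, common
2119: Jan 1 Sunday, common
2120: Jan 1 Monday, leap
2121: Jan 1 Wednesday, common
2122: Jan 1 Thursday, common
2123: Jan 1 Friday, common
2124: Jan 1 Saturday, leap
2125: Jan 1 Monday, common
2125 matches on both conditions.

2125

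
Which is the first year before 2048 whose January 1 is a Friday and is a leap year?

2044

Jan 1 advances by 2 weekdays after a leap year and by 1 after a common year.
2048: Jan 1 is Wednesday (leap).
2047: Tuesday
2046: Monday
2045: Sunday
2044: Friday (leap)
2044 begins on a Friday and is a leap year.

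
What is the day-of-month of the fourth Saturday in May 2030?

May 1, 2030 is a Wednesday, so the first Saturday is the 4th.
The fourth Saturday is 4 + 21 = 25.

25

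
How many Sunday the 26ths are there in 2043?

2

Check the 26th of each month of 2043: Jan 26: Mon, Feb 26: Thu, Mar 26: Thu, Apr 26: Sun, May 26: Tue, Jun 26: Fri, Jul 26: Sun, Aug 26: Wed, Sep 26: Sat, Oct 26: Mon, Nov 26: Thu, Dec 26: Sat.
Sunday occurs in April, July — 2 months.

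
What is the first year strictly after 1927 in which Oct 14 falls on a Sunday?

1928

From one year to the next, a fixed date's weekday advances by 1, or by 2 when a Feb 29 lies between the two dates.
1927: October 14 is Friday.
1928: Sunday (+2)
Oct 14 falls on a Sunday in 1928.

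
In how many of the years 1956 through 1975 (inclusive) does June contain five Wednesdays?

June has 30 days; it has five Wednesdays when Wednesday falls among the first (month-length − 28) days — i.e. when June 1 is one of Wednesday/Tuesday.
June 1 by year: 1956:Fri 1957:Sat 1958:Sun 1959:Mon 1960:Wed✓ 1961:Thu 1962:Fri 1963:Sat 1964:Mon 1965:Tue✓ 1966:Wed✓ 1967:Thu 1968:Sat 1969:Sun 1970:Mon 1971:Tue✓ 1972:Thu 1973:Fri 1974:Sat 1975:Sun
Years with five Wednesdays: 1960, 1965, 1966, 1971 → 4.

4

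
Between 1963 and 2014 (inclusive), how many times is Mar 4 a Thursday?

8

Track Mar 4's weekday year by year (advancing +1, or +2 across a Feb 29):
  1963: Mon  1964: Wed (+2)  1965: Thu (+1) ✓  1966: Fri (+1)  1967: Sat (+1)
  1968: Mon (+2)  1969: Tue (+1)  1970: Wed (+1)  1971: Thu (+1) ✓  1972: Sat (+2)
  1973: Sun (+1)  1974: Mon (+1)  1975: Tue (+1)  1976: Thu (+2) ✓  … (24 more years) …
  2001: Sun (+1)  2002: Mon (+1)  2003: Tue (+1)  2004: Thu (+2) ✓  2005: Fri (+1)
  2006: Sat (+1)  2007: Sun (+1)  2008: Tue (+2)  2009: Wed (+1)  2010: Thu (+1) ✓
  2011: Fri (+1)  2012: Sun (+2)  2013: Mon (+1)  2014: Tue (+1)
Thursday years: 1965, 1971, 1976, 1982, 1993, 1999, 2004, 2010 — 8 in total.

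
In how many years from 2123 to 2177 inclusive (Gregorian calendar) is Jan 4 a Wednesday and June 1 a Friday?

2

Check each year's weekday for Jan 4 and June 1:
  2123: Mon/Tue  2124: Tue/Thu  2125: Thu/Fri  2126: Fri/Sat  2127: Sat/Sun  2128: Sun/Tue  2129: Tue/Wed  2130: Wed/Thu  2131: Thu/Fri  2132: Fri/Sun  2133: Sun/Mon  2134: Mon/Tue  2135: Tue/Wed  2136: Wed/Fri ✓  …(27 more)…  2164: Wed/Fri ✓  2165: Fri/Sat  2166: Sat/Sun  2167: Sun/Mon  2168: Mon/Wed  2169: Wed/Thu  2170: Thu/Fri  2171: Fri/Sat  2172: Sat/Mon  2173: Mon/Tue  2174: Tue/Wed  2175: Wed/Thu  2176: Thu/Sat  2177: Sat/Sun
Both conditions hold in: 2136, 2164 — 2.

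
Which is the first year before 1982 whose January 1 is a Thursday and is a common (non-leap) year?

1981

Jan 1 advances by 2 weekdays after a leap year and by 1 after a common year.
1982: Jan 1 is Friday.
1981: Thursday
1981 begins on a Thursday and is a common year.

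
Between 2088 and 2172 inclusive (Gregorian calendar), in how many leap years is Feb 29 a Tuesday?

Leap years in 2088–2172: 21 of them.
Feb 29 weekday advances by 5 (mod 7) from one leap year to the next four years later (or differs when a century non-leap intervenes).
Leap-day weekdays: 2088:Sun 2092:Fri 2096:Wed 2104:Fri 2108:Wed 2112:Mon 2116:Sat 2120:Thu 2124:Tue✓ 2128:Sun 2132:Fri 2136:Wed 2140:Mon 2144:Sat 2148:Thu 2152:Tue✓ 2156:Sun 2160:Fri 2164:Wed 2168:Mon 2172:Sat
Tuesday: 2124, 2152 → 2.

2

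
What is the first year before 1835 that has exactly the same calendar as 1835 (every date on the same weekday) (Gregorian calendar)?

1829

Two years share a calendar iff Jan 1 falls on the same weekday and both are leap or both are common. 1835: Jan 1 is Thursday, common year.
1834: Jan 1 Wednesday, common
1833: Jan 1 Tuesday, common
1832: Jan 1 Sunday, leap
1831: Jan 1 Saturday, common
1830: Jan 1 Friday, common
1829: Jan 1 Thursday, common
1829 matches on both conditions.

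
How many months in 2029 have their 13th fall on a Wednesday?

Check the 13th of each month of 2029: Jan 13: Sat, Feb 13: Tue, Mar 13: Tue, Apr 13: Fri, May 13: Sun, Jun 13: Wed, Jul 13: Fri, Aug 13: Mon, Sep 13: Thu, Oct 13: Sat, Nov 13: Tue, Dec 13: Thu.
Wednesday occurs in June — 1 month.

1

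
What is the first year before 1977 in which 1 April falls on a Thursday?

1976

From one year to the next, a fixed date's weekday advances by 1, or by 2 when a Feb 29 lies between the two dates.
1977: April 1 is Friday.
1976: Thursday (−1)
1 April falls on a Thursday in 1976.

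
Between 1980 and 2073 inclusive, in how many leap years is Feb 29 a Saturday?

Leap years in 1980–2073: 24 of them.
Feb 29 weekday advances by 5 (mod 7) from one leap year to the next four years later (or differs when a century non-leap intervenes).
Leap-day weekdays: 1980:Fri 1984:Wed 1988:Mon 1992:Sat✓ 1996:Thu 2000:Tue 2004:Sun 2008:Fri 2012:Wed 2016:Mon 2020:Sat✓ 2024:Thu 2028:Tue 2032:Sun 2036:Fri 2040:Wed 2044:Mon 2048:Sat✓ 2052:Thu 2056:Tue 2060:Sun 2064:Fri 2068:Wed 2072:Mon
Saturday: 1992, 2020, 2048 → 3.

3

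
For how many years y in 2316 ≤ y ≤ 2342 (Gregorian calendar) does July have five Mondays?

12

July has 31 days; it has five Mondays when Monday falls among the first (month-length − 28) days — i.e. when July 1 is one of Monday/Sunday/Saturday.
July 1 by year: 2316:Sat✓ 2317:Sun✓ 2318:Mon✓ 2319:Tue 2320:Thu 2321:Fri 2322:Sat✓ 2323:Sun✓ 2324:Tue 2325:Wed 2326:Thu 2327:Fri 2328:Sun✓ 2329:Mon✓ 2330:Tue 2331:Wed 2332:Fri 2333:Sat✓ 2334:Sun✓ 2335:Mon✓ 2336:Wed 2337:Thu 2338:Fri 2339:Sat✓ 2340:Mon✓ 2341:Tue 2342:Wed
Years with five Mondays: 2316, 2317, 2318, 2322, 2323, 2328, 2329, 2333, 2334, 2335, 2339, 2340 → 12.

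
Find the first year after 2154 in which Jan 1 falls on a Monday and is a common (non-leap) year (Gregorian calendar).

2159

Jan 1 advances by 2 weekdays after a leap year and by 1 after a common year.
2154: Jan 1 is Tuesday.
2155: Wednesday
2156: Thursday (leap)
2157: Saturday
2158: Sunday
2159: Monday
2159 begins on a Monday and is a common year.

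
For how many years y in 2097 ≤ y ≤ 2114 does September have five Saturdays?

September has 30 days; it has five Saturdays when Saturday falls among the first (month-length − 28) days — i.e. when September 1 is one of Saturday/Friday.
September 1 by year: 2097:Sun 2098:Mon 2099:Tue 2100:Wed 2101:Thu 2102:Fri✓ 2103:Sat✓ 2104:Mon 2105:Tue 2106:Wed 2107:Thu 2108:Sat✓ 2109:Sun 2110:Mon 2111:Tue 2112:Thu 2113:Fri✓ 2114:Sat✓
Years with five Saturdays: 2102, 2103, 2108, 2113, 2114 → 5.

5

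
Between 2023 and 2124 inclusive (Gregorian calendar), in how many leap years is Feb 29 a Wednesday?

4

Leap years in 2023–2124: 25 of them.
Feb 29 weekday advances by 5 (mod 7) from one leap year to the next four years later (or differs when a century non-leap intervenes).
Leap-day weekdays: 2024:Thu 2028:Tue 2032:Sun 2036:Fri 2040:Wed✓ 2044:Mon 2048:Sat 2052:Thu 2056:Tue 2060:Sun 2064:Fri 2068:Wed✓ 2072:Mon 2076:Sat 2080:Thu 2084:Tue 2088:Sun 2092:Fri 2096:Wed✓ 2104:Fri 2108:Wed✓ 2112:Mon 2116:Sat 2120:Thu 2124:Tue
Wednesday: 2040, 2068, 2096, 2108 → 4.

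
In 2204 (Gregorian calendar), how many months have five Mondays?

A month of length L has five Mondays iff its first Monday is on day ≤ L−28 (so day 1–3 in a 31-day month, 1–2 in a 30-day month, day 1 in a leap February).
Checking each month of 2204: Jan starts Sun (31d) ✓; Feb starts Wed (29d); Mar starts Thu (31d); Apr starts Sun (30d) ✓; May starts Tue (31d); Jun starts Fri (30d); Jul starts Sun (31d) ✓; Aug starts Wed (31d); Sep starts Sat (30d); Oct starts Mon (31d) ✓; Nov starts Thu (30d); Dec starts Sat (31d) ✓.
Five-Monday months: January, April, July, October, December → 5.

5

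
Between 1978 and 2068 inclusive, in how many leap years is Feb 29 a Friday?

4

Leap years in 1978–2068: 23 of them.
Feb 29 weekday advances by 5 (mod 7) from one leap year to the next four years later (or differs when a century non-leap intervenes).
Leap-day weekdays: 1980:Fri✓ 1984:Wed 1988:Mon 1992:Sat 1996:Thu 2000:Tue 2004:Sun 2008:Fri✓ 2012:Wed 2016:Mon 2020:Sat 2024:Thu 2028:Tue 2032:Sun 2036:Fri✓ 2040:Wed 2044:Mon 2048:Sat 2052:Thu 2056:Tue 2060:Sun 2064:Fri✓ 2068:Wed
Friday: 1980, 2008, 2036, 2064 → 4.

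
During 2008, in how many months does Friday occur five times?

4

A month of length L has five Fridays iff its first Friday is on day ≤ L−28 (so day 1–3 in a 31-day month, 1–2 in a 30-day month, day 1 in a leap February).
Checking each month of 2008: Jan starts Tue (31d); Feb starts Fri (29d) ✓; Mar starts Sat (31d); Apr starts Tue (30d); May starts Thu (31d) ✓; Jun starts Sun (30d); Jul starts Tue (31d); Aug starts Fri (31d) ✓; Sep starts Mon (30d); Oct starts Wed (31d) ✓; Nov starts Sat (30d); Dec starts Mon (31d).
Five-Friday months: February, May, August, October → 4.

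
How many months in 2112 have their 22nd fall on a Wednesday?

1

Check the 22nd of each month of 2112: Jan 22: Fri, Feb 22: Mon, Mar 22: Tue, Apr 22: Fri, May 22: Sun, Jun 22: Wed, Jul 22: Fri, Aug 22: Mon, Sep 22: Thu, Oct 22: Sat, Nov 22: Tue, Dec 22: Thu.
Wednesday occurs in June — 1 month.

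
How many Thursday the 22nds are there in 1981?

2

Check the 22nd of each month of 1981: Jan 22: Thu, Feb 22: Sun, Mar 22: Sun, Apr 22: Wed, May 22: Fri, Jun 22: Mon, Jul 22: Wed, Aug 22: Sat, Sep 22: Tue, Oct 22: Thu, Nov 22: Sun, Dec 22: Tue.
Thursday occurs in January, October — 2 months.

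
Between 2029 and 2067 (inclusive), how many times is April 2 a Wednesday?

Track April 2's weekday year by year (advancing +1, or +2 across a Feb 29):
  2029: Mon  2030: Tue (+1)  2031: Wed (+1) ✓  2032: Fri (+2)  2033: Sat (+1)
  2034: Sun (+1)  2035: Mon (+1)  2036: Wed (+2) ✓  2037: Thu (+1)  2038: Fri (+1)
  2039: Sat (+1)  2040: Mon (+2)  2041: Tue (+1)  2042: Wed (+1) ✓  … (11 more years) …
  2054: Thu (+1)  2055: Fri (+1)  2056: Sun (+2)  2057: Mon (+1)  2058: Tue (+1)
  2059: Wed (+1) ✓  2060: Fri (+2)  2061: Sat (+1)  2062: Sun (+1)  2063: Mon (+1)
  2064: Wed (+2) ✓  2065: Thu (+1)  2066: Fri (+1)  2067: Sat (+1)
Wednesday years: 2031, 2036, 2042, 2053, 2059, 2064 — 6 in total.

6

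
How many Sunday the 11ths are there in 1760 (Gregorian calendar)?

Check the 11th of each month of 1760: Jan 11: Fri, Feb 11: Mon, Mar 11: Tue, Apr 11: Fri, May 11: Sun, Jun 11: Wed, Jul 11: Fri, Aug 11: Mon, Sep 11: Thu, Oct 11: Sat, Nov 11: Tue, Dec 11: Thu.
Sunday occurs in May — 1 month.

1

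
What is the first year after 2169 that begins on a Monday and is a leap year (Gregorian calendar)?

2176

Jan 1 advances by 2 weekdays after a leap year and by 1 after a common year.
2169: Jan 1 is Sunday.
2170: Monday
2171: Tuesday
2172: Wednesday (leap)
2173: Friday
2174: Saturday
2175: Sunday
2176: Monday (leap)
2176 begins on a Monday and is a leap year.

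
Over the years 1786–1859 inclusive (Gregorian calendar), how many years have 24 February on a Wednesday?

Track 24 February's weekday year by year (advancing +1, or +2 across a Feb 29):
  1786: Fri  1787: Sat (+1)  1788: Sun (+1)  1789: Tue (+2)  1790: Wed (+1) ✓
  1791: Thu (+1)  1792: Fri (+1)  1793: Sun (+2)  1794: Mon (+1)  1795: Tue (+1)
  1796: Wed (+1) ✓  1797: Fri (+2)  1798: Sat (+1)  1799: Sun (+1)  … (46 more years) …
  1846: Tue (+1)  1847: Wed (+1) ✓  1848: Thu (+1)  1849: Sat (+2)  1850: Sun (+1)
  1851: Mon (+1)  1852: Tue (+1)  1853: Thu (+2)  1854: Fri (+1)  1855: Sat (+1)
  1856: Sun (+1)  1857: Tue (+2)  1858: Wed (+1) ✓  1859: Thu (+1)
Wednesday years: 1790, 1796, 1802, 1808, 1813, 1819, 1830, 1836, 1841, 1847, 1858 — 11 in total.

11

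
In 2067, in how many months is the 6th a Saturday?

Check the 6th of each month of 2067: Jan 6: Thu, Feb 6: Sun, Mar 6: Sun, Apr 6: Wed, May 6: Fri, Jun 6: Mon, Jul 6: Wed, Aug 6: Sat, Sep 6: Tue, Oct 6: Thu, Nov 6: Sun, Dec 6: Tue.
Saturday occurs in August — 1 month.

1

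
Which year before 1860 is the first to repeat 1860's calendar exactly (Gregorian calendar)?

Two years share a calendar iff Jan 1 falls on the same weekday and both are leap or both are common. 1860: Jan 1 is Sunday, leap year.
1859: Jan 1 Saturday, common
1858: Jan 1 Friday, common
1857: Jan 1 Thursday, common
1856: Jan 1 Tuesday, leap
1855: Jan 1 Monday, common
1854: Jan 1 Sunday, common
1853: Jan 1 Saturday, common
1852: Jan 1 Thursday, leap
1851: Jan 1 Wednesday, common
1850: Jan 1 Tuesday, common
1849: Jan 1 Monday, common
1848: Jan 1 Saturday, leap
1847: Jan 1 Friday, common
1846: Jan 1 Thursday, common
1845: Jan 1 Wednesday, common
1844: Jan 1 Monday, leap
1843: Jan 1 Sunday, common
1842: Jan 1 Saturday, common
1841: Jan 1 Friday, common
1840: Jan 1 Wednesday, leap
1839: Jan 1 Tuesday, common
1838: Jan 1 Monday, common
1837: Jan 1 Sunday, common
1836: Jan 1 Friday, leap
1835: Jan 1 Thursday, common
1834: Jan 1 Wednesday, common
1833: Jan 1 Tuesday, common
1832: Jan 1 Sunday, leap
1832 matches on both conditions.

1832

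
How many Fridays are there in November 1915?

November 1915 has 30 days and begins on Monday.
The first Friday is November 5.
Fridays fall on 5, 12, 19, 26 — that's 4.

4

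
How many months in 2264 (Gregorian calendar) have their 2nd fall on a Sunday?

1

Check the 2nd of each month of 2264: Jan 2: Sat, Feb 2: Tue, Mar 2: Wed, Apr 2: Sat, May 2: Mon, Jun 2: Thu, Jul 2: Sat, Aug 2: Tue, Sep 2: Fri, Oct 2: Sun, Nov 2: Wed, Dec 2: Fri.
Sunday occurs in October — 1 month.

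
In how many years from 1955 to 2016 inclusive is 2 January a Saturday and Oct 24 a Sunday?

6

Check each year's weekday for 2 January and Oct 24:
  1955: Sun/Mon  1956: Mon/Wed  1957: Wed/Thu  1958: Thu/Fri  1959: Fri/Sat  1960: Sat/Mon  1961: Mon/Tue  1962: Tue/Wed  1963: Wed/Thu  1964: Thu/Sat  1965: Sat/Sun ✓  1966: Sun/Mon  1967: Mon/Tue  1968: Tue/Thu  …(34 more)…  2003: Thu/Fri  2004: Fri/Sun  2005: Sun/Mon  2006: Mon/Tue  2007: Tue/Wed  2008: Wed/Fri  2009: Fri/Sat  2010: Sat/Sun ✓  2011: Sun/Mon  2012: Mon/Wed  2013: Wed/Thu  2014: Thu/Fri  2015: Fri/Sat  2016: Sat/Mon
Both conditions hold in: 1965, 1971, 1982, 1993, 1999, 2010 — 6.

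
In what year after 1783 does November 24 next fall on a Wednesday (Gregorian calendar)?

1784

From one year to the next, a fixed date's weekday advances by 1, or by 2 when a Feb 29 lies between the two dates.
1783: November 24 is Monday.
1784: Wednesday (+2)
November 24 falls on a Wednesday in 1784.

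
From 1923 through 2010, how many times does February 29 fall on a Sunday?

Leap years in 1923–2010: 22 of them.
Feb 29 weekday advances by 5 (mod 7) from one leap year to the next four years later (or differs when a century non-leap intervenes).
Leap-day weekdays: 1924:Fri 1928:Wed 1932:Mon 1936:Sat 1940:Thu 1944:Tue 1948:Sun✓ 1952:Fri 1956:Wed 1960:Mon 1964:Sat 1968:Thu 1972:Tue 1976:Sun✓ 1980:Fri 1984:Wed 1988:Mon 1992:Sat 1996:Thu 2000:Tue 2004:Sun✓ 2008:Fri
Sunday: 1948, 1976, 2004 → 3.

3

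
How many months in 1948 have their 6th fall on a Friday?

Check the 6th of each month of 1948: Jan 6: Tue, Feb 6: Fri, Mar 6: Sat, Apr 6: Tue, May 6: Thu, Jun 6: Sun, Jul 6: Tue, Aug 6: Fri, Sep 6: Mon, Oct 6: Wed, Nov 6: Sat, Dec 6: Mon.
Friday occurs in February, August — 2 months.

2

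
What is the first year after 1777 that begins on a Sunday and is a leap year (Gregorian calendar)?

Jan 1 advances by 2 weekdays after a leap year and by 1 after a common year.
1777: Jan 1 is Wednesday.
1778: Thursday
1779: Friday
1780: Saturday (leap)
1781: Monday
1782: Tuesday
1783: Wednesday
1784: Thursday (leap)
1785: Saturday
1786: Sunday
1787: Monday
1788: Tuesday (leap)
1789: Thursday
1790: Friday
1791: Saturday
1792: Sunday (leap)
1792 begins on a Sunday and is a leap year.

1792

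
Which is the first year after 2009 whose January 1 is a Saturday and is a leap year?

Jan 1 advances by 2 weekdays after a leap year and by 1 after a common year.
2009: Jan 1 is Thursday.
2010: Friday
2011: Saturday
2012: Sunday (leap)
2013: Tuesday
2014: Wednesday
2015: Thursday
2016: Friday (leap)
2017: Sunday
2018: Monday
2019: Tuesday
2020: Wednesday (leap)
2021: Friday
2022: Saturday
2023: Sunday
2024: Monday (leap)
2025: Wednesday
2026: Thursday
2027: Friday
2028: Saturday (leap)
2028 begins on a Saturday and is a leap year.

2028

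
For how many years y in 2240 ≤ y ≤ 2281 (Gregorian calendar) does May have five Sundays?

May has 31 days; it has five Sundays when Sunday falls among the first (month-length − 28) days — i.e. when May 1 is one of Sunday/Saturday/Friday.
May 1 by year: 2240:Fri✓ 2241:Sat✓ 2242:Sun✓ 2243:Mon 2244:Wed 2245:Thu 2246:Fri✓ 2247:Sat✓ 2248:Mon 2249:Tue 2250:Wed 2251:Thu 2252:Sat✓ 2253:Sun✓ 2254:Mon …(12 more)… 2267:Wed 2268:Fri✓ 2269:Sat✓ 2270:Sun✓ 2271:Mon 2272:Wed 2273:Thu 2274:Fri✓ 2275:Sat✓ 2276:Mon 2277:Tue 2278:Wed 2279:Thu 2280:Sat✓ 2281:Sun✓
Years with five Sundays: 2240, 2241, 2242, 2246, 2247, 2252, 2253, 2257, 2258, 2259, 2263, 2264, 2268, 2269, 2270, 2274, 2275, 2280, 2281 → 19.

19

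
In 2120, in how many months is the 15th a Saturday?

Check the 15th of each month of 2120: Jan 15: Mon, Feb 15: Thu, Mar 15: Fri, Apr 15: Mon, May 15: Wed, Jun 15: Sat, Jul 15: Mon, Aug 15: Thu, Sep 15: Sun, Oct 15: Tue, Nov 15: Fri, Dec 15: Sun.
Saturday occurs in June — 1 month.

1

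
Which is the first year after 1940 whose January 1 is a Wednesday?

Jan 1 advances by 2 weekdays after a leap year and by 1 after a common year.
1940: Jan 1 is Monday (leap).
1941: Wednesday
1941 begins on a Wednesday

1941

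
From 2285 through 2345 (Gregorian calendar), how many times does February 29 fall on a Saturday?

Leap years in 2285–2345: 14 of them.
Feb 29 weekday advances by 5 (mod 7) from one leap year to the next four years later (or differs when a century non-leap intervenes).
Leap-day weekdays: 2288:Wed 2292:Mon 2296:Sat✓ 2304:Mon 2308:Sat✓ 2312:Thu 2316:Tue 2320:Sun 2324:Fri 2328:Wed 2332:Mon 2336:Sat✓ 2340:Thu 2344:Tue
Saturday: 2296, 2308, 2336 → 3.

3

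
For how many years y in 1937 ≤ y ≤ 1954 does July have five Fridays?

8

July has 31 days; it has five Fridays when Friday falls among the first (month-length − 28) days — i.e. when July 1 is one of Friday/Thursday/Wednesday.
July 1 by year: 1937:Thu✓ 1938:Fri✓ 1939:Sat 1940:Mon 1941:Tue 1942:Wed✓ 1943:Thu✓ 1944:Sat 1945:Sun 1946:Mon 1947:Tue 1948:Thu✓ 1949:Fri✓ 1950:Sat 1951:Sun 1952:Tue 1953:Wed✓ 1954:Thu✓
Years with five Fridays: 1937, 1938, 1942, 1943, 1948, 1949, 1953, 1954 → 8.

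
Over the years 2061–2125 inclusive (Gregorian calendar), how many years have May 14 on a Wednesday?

Track May 14's weekday year by year (advancing +1, or +2 across a Feb 29):
  2061: Sat  2062: Sun (+1)  2063: Mon (+1)  2064: Wed (+2) ✓  2065: Thu (+1)
  2066: Fri (+1)  2067: Sat (+1)  2068: Mon (+2)  2069: Tue (+1)  2070: Wed (+1) ✓
  2071: Thu (+1)  2072: Sat (+2)  2073: Sun (+1)  2074: Mon (+1)  … (37 more years) …
  2112: Sat (+2)  2113: Sun (+1)  2114: Mon (+1)  2115: Tue (+1)  2116: Thu (+2)
  2117: Fri (+1)  2118: Sat (+1)  2119: Sun (+1)  2120: Tue (+2)  2121: Wed (+1) ✓
  2122: Thu (+1)  2123: Fri (+1)  2124: Sun (+2)  2125: Mon (+1)
Wednesday years: 2064, 2070, 2081, 2087, 2092, 2098, 2104, 2110, 2121 — 9 in total.

9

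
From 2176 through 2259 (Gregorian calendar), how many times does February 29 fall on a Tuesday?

3

Leap years in 2176–2259: 20 of them.
Feb 29 weekday advances by 5 (mod 7) from one leap year to the next four years later (or differs when a century non-leap intervenes).
Leap-day weekdays: 2176:Thu 2180:Tue✓ 2184:Sun 2188:Fri 2192:Wed 2196:Mon 2204:Wed 2208:Mon 2212:Sat 2216:Thu 2220:Tue✓ 2224:Sun 2228:Fri 2232:Wed 2236:Mon 2240:Sat 2244:Thu 2248:Tue✓ 2252:Sun 2256:Fri
Tuesday: 2180, 2220, 2248 → 3.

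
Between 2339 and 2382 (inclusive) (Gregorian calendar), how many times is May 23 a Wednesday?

6

Track May 23's weekday year by year (advancing +1, or +2 across a Feb 29):
  2339: Tue  2340: Thu (+2)  2341: Fri (+1)  2342: Sat (+1)  2343: Sun (+1)
  2344: Tue (+2)  2345: Wed (+1) ✓  2346: Thu (+1)  2347: Fri (+1)  2348: Sun (+2)
  2349: Mon (+1)  2350: Tue (+1)  2351: Wed (+1) ✓  2352: Fri (+2)  … (16 more years) …
  2369: Fri (+1)  2370: Sat (+1)  2371: Sun (+1)  2372: Tue (+2)  2373: Wed (+1) ✓
  2374: Thu (+1)  2375: Fri (+1)  2376: Sun (+2)  2377: Mon (+1)  2378: Tue (+1)
  2379: Wed (+1) ✓  2380: Fri (+2)  2381: Sat (+1)  2382: Sun (+1)
Wednesday years: 2345, 2351, 2356, 2362, 2373, 2379 — 6 in total.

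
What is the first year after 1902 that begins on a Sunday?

1905

Jan 1 advances by 2 weekdays after a leap year and by 1 after a common year.
1902: Jan 1 is Wednesday.
1903: Thursday
1904: Friday (leap)
1905: Sunday
1905 begins on a Sunday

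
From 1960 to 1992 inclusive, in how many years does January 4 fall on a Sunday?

Track January 4's weekday year by year (advancing +1, or +2 across a Feb 29):
  1960: Mon  1961: Wed (+2)  1962: Thu (+1)  1963: Fri (+1)  1964: Sat (+1)
  1965: Mon (+2)  1966: Tue (+1)  1967: Wed (+1)  1968: Thu (+1)  1969: Sat (+2)
  1970: Sun (+1) ✓  1971: Mon (+1)  1972: Tue (+1)  1973: Thu (+2)  … (5 more years) …
  1979: Thu (+1)  1980: Fri (+1)  1981: Sun (+2) ✓  1982: Mon (+1)  1983: Tue (+1)
  1984: Wed (+1)  1985: Fri (+2)  1986: Sat (+1)  1987: Sun (+1) ✓  1988: Mon (+1)
  1989: Wed (+2)  1990: Thu (+1)  1991: Fri (+1)  1992: Sat (+1)
Sunday years: 1970, 1976, 1981, 1987 — 4 in total.

4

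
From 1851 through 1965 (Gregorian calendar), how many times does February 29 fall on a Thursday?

3

Leap years in 1851–1965: 28 of them.
Feb 29 weekday advances by 5 (mod 7) from one leap year to the next four years later (or differs when a century non-leap intervenes).
Leap-day weekdays: 1852:Sun 1856:Fri 1860:Wed 1864:Mon 1868:Sat 1872:Thu✓ 1876:Tue 1880:Sun 1884:Fri 1888:Wed 1892:Mon 1896:Sat 1904:Mon 1908:Sat 1912:Thu✓ 1916:Tue 1920:Sun 1924:Fri 1928:Wed 1932:Mon 1936:Sat 1940:Thu✓ 1944:Tue 1948:Sun 1952:Fri 1956:Wed 1960:Mon 1964:Sat
Thursday: 1872, 1912, 1940 → 3.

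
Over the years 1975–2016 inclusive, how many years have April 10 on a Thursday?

Track April 10's weekday year by year (advancing +1, or +2 across a Feb 29):
  1975: Thu ✓  1976: Sat (+2)  1977: Sun (+1)  1978: Mon (+1)  1979: Tue (+1)
  1980: Thu (+2) ✓  1981: Fri (+1)  1982: Sat (+1)  1983: Sun (+1)  1984: Tue (+2)
  1985: Wed (+1)  1986: Thu (+1) ✓  1987: Fri (+1)  1988: Sun (+2)  … (14 more years) …
  2003: Thu (+1) ✓  2004: Sat (+2)  2005: Sun (+1)  2006: Mon (+1)  2007: Tue (+1)
  2008: Thu (+2) ✓  2009: Fri (+1)  2010: Sat (+1)  2011: Sun (+1)  2012: Tue (+2)
  2013: Wed (+1)  2014: Thu (+1) ✓  2015: Fri (+1)  2016: Sun (+2)
Thursday years: 1975, 1980, 1986, 1997, 2003, 2008, 2014 — 7 in total.

7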